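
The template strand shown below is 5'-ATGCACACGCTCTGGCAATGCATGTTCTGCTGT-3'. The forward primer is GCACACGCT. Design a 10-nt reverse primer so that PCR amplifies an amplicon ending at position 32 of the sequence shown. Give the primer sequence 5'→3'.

5'-CAGCAGAACA-3'

The forward primer binds at positions 3–11; the product's 3' end on the top strand is position 32.
The reverse primer anneals to the top strand over positions 23–32, i.e. to TGTTCTGCTG.
Its sequence written 5'→3' is the reverse complement: CAGCAGAACA.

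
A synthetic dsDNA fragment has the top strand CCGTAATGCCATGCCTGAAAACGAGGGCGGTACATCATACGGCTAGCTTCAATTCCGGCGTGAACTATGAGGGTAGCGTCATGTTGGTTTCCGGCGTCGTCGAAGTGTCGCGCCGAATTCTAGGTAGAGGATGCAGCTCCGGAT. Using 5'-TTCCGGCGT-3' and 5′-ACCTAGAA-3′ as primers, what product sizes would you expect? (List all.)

The forward primer TTCCGGCGT matches the top strand at positions 53–61, 89–97.
The reverse primer's reverse complement is TTCTAGGT, matching at positions 118–125.
Each forward site pairs with the reverse site to give a product ending at position 125: sizes 73, 37 bp.

73 bp, 37 bp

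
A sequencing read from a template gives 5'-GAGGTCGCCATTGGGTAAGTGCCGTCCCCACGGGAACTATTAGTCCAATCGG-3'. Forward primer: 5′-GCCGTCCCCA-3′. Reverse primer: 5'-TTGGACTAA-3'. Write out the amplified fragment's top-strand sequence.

The forward primer matches the template at positions 21–30.
Taking the reverse complement of TTGGACTAA gives TTAGTCCAA, found at positions 40–48 on the template; the primer anneals here to the top strand with its 3' end pointing upstream.
The product is the template from position 21 through 48 (28 bp).

5'-GCCGTCCCCACGGGAACTATTAGTCCAA-3'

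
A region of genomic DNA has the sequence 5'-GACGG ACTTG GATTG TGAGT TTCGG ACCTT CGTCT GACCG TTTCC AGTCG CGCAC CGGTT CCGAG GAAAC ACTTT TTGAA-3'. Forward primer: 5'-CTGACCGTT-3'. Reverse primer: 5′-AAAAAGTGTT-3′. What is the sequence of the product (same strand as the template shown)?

5'-CTGACCGTTTCCAGTCGCGCACCGGTTCCGAGGAAACACTTTTT-3'

The forward primer matches the template at positions 34–42.
Reverse complement of the reverse primer: AACACTTTTT. This occurs on the top strand at positions 68–77.
The product is the template from position 34 through 77 (44 bp).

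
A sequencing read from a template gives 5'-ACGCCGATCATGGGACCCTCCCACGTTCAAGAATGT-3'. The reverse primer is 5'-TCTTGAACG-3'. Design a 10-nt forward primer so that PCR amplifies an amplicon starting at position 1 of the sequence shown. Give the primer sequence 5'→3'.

The reverse primer's reverse complement CGTTCAAGA matches the template at positions 24–32; the product starts at position 1.
The forward primer is identical to the top strand over positions 1–10: ACGCCGATCA.

5'-ACGCCGATCA-3'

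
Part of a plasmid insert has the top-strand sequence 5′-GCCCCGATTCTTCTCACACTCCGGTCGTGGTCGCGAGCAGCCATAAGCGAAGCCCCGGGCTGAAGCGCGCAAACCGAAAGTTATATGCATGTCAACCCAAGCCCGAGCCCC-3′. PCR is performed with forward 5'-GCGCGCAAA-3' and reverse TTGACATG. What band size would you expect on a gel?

Scanning the template, GCGCGCAAA occurs at positions 65–73; this primer anneals to the bottom strand there with its 3' end pointing downstream.
Taking the reverse complement of TTGACATG gives CATGTCAA, found at positions 88–95 on the template; the primer anneals here to the top strand with its 3' end pointing upstream.
Amplicon spans positions 65–95: 31 bp.

31 bp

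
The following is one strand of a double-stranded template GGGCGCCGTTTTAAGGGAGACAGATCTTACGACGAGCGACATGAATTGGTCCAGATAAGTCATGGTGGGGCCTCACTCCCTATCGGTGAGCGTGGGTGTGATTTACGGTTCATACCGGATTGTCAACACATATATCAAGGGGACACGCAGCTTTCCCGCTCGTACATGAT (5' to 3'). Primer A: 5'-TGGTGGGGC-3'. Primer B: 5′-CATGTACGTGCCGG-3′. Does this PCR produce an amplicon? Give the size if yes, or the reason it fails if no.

No product — primer B has no binding site in the template.

Primer B (CATGTACGTGCCGG) does not match the top strand, and its reverse complement CCGGCACGTACATG does not match either.
With no annealing site for primer B, no amplification occurs.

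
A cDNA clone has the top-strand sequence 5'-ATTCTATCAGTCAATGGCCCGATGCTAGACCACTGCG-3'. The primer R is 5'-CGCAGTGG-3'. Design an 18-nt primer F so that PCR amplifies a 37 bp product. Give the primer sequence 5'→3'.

5'-ATTCTATCAGTCAATGGC-3'

The reverse primer's reverse complement CCACTGCG matches the template at positions 30–37, so the product ends at position 37.
A 37 bp product then starts at position 37 − 37 + 1 = 1.
The forward primer is identical to the top strand there: ATTCTATCAGTCAATGGC.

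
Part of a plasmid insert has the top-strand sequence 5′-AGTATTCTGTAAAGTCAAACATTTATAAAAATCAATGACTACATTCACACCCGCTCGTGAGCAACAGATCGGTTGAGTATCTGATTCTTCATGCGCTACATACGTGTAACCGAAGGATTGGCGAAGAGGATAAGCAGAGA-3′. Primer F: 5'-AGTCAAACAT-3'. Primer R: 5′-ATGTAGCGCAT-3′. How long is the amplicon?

Scanning the template, AGTCAAACAT occurs at positions 13–22; this primer anneals to the bottom strand there with its 3' end pointing downstream.
The reverse primer's reverse complement is ATGCGCTACAT, which matches the template at positions 91–101.
Product length = (reverse-primer end) − (forward-primer start) + 1 = 101 − 13 + 1 = 89 bp.

89 bp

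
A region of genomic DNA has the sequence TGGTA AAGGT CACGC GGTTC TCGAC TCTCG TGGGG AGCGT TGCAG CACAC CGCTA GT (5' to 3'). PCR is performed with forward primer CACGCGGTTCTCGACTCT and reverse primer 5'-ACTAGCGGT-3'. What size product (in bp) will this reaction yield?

The forward primer matches the template at positions 11–28.
Reverse complement of the reverse primer: ACCGCTAGT. This occurs on the top strand at positions 49–57.
The product runs from position 11 to position 57, so its length is 57 − 11 + 1 = 47 bp.

47 bp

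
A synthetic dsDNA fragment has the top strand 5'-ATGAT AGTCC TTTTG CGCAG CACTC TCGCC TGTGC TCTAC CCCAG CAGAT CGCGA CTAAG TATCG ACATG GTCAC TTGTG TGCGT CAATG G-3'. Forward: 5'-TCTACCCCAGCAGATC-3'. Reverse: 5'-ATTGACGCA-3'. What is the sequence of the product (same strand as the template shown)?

Scanning the template, TCTACCCCAGCAGATC occurs at positions 36–51; this primer anneals to the bottom strand there with its 3' end pointing downstream.
Reverse complement of the reverse primer: TGCGTCAAT. This occurs on the top strand at positions 81–89.
The product is the template from position 36 through 89 (54 bp).

5'-TCTACCCCAGCAGATCGCGACTAAGTATCGACATGGTCACTTGTGTGCGTCAAT-3'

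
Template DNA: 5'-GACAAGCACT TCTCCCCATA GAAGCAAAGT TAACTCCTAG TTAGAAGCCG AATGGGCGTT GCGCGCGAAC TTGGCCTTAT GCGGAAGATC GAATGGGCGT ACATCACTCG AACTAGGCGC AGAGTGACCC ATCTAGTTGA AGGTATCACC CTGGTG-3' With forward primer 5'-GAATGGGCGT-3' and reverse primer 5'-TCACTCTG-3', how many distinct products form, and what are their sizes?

Two products: 78 bp, 37 bp

The forward primer GAATGGGCGT matches the top strand at positions 50–59, 91–100.
The reverse primer's reverse complement is CAGAGTGA, matching at positions 120–127.
Each forward site pairs with the reverse site to give a product ending at position 127: sizes 78, 37 bp.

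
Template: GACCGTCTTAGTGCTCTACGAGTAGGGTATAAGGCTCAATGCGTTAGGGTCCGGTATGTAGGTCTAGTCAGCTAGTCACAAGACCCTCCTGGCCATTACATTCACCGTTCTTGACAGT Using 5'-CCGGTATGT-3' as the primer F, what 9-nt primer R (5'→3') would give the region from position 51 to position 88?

5'-GAGGGTCTT-3'

The product's 3' end on the top strand is position 88.
The reverse primer anneals to the top strand over positions 80–88, i.e. to AAGACCCTC.
Its sequence written 5'→3' is the reverse complement: GAGGGTCTT.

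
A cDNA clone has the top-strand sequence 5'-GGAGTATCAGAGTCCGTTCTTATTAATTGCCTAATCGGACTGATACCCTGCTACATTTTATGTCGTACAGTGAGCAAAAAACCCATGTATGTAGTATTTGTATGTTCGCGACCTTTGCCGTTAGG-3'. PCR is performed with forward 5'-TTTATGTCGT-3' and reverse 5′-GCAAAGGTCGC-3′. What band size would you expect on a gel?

Scanning the template, TTTATGTCGT occurs at positions 57–66; this primer anneals to the bottom strand there with its 3' end pointing downstream.
The reverse primer's reverse complement is GCGACCTTTGC, which matches the template at positions 108–118.
The product runs from position 57 to position 118, so its length is 118 − 57 + 1 = 62 bp.

62 bp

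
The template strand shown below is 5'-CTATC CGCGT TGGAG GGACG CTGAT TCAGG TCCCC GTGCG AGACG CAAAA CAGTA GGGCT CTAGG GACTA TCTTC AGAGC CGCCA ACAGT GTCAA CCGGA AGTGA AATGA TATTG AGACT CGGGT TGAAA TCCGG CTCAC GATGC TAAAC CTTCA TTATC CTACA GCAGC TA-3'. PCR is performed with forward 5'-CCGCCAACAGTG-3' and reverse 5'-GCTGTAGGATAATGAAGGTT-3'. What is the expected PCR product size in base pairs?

Forward primer CCGCCAACAGTG is found on the top strand at positions 80–91.
The reverse primer's reverse complement is AACCTTCATTATCCTACAGC, which matches the template at positions 148–167.
The product runs from position 80 to position 167, so its length is 167 − 80 + 1 = 88 bp.

88 bp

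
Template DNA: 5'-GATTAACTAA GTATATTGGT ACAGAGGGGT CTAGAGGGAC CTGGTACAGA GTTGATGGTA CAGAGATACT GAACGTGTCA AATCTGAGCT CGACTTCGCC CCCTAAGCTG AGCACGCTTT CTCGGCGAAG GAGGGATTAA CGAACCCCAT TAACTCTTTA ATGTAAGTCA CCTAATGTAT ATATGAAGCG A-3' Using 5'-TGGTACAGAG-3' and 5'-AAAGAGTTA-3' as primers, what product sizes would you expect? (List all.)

The forward primer TGGTACAGAG matches the top strand at positions 17–26, 42–51, 56–65.
The reverse primer's reverse complement is TAACTCTTT, matching at positions 151–159.
Each forward site pairs with the reverse site to give a product ending at position 159: sizes 143, 118, 104 bp.

143 bp, 118 bp, 104 bp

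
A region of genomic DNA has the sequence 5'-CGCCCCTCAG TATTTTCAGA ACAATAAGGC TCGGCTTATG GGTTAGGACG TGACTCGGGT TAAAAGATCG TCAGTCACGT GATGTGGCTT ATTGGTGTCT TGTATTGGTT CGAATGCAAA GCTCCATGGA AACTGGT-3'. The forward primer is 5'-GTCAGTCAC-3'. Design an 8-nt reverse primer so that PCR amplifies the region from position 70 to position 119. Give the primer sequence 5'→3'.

5'-TTGCATTC-3'

The product's 3' end on the top strand is position 119.
The reverse primer anneals to the top strand over positions 112–119, i.e. to GAATGCAA.
Its sequence written 5'→3' is the reverse complement: TTGCATTC.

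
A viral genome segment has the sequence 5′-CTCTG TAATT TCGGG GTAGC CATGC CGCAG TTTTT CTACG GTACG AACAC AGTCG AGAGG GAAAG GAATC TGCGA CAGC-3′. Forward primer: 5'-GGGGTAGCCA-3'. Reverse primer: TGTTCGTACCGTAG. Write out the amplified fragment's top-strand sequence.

Forward primer GGGGTAGCCA is found on the top strand at positions 13–22.
Taking the reverse complement of TGTTCGTACCGTAG gives CTACGGTACGAACA, found at positions 36–49 on the template; the primer anneals here to the top strand with its 3' end pointing upstream.
The product is the template from position 13 through 49 (37 bp).

5'-GGGGTAGCCATGCCGCAGTTTTTCTACGGTACGAACA-3'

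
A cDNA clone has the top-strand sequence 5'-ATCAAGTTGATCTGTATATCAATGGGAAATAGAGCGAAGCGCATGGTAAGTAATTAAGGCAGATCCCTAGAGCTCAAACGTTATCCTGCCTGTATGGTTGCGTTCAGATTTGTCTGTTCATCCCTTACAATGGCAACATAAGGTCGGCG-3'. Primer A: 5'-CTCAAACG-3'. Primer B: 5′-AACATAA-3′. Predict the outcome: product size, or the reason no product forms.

Primer A (CTCAAACG) matches the top strand at positions 73–80 (3' end points downstream).
Primer B (AACATAA) also matches the top strand directly, at positions 135–141 — its reverse complement TTATGTT is not present.
Both primers anneal to the bottom strand with 3' ends pointing the same way, so neither can prime synthesis back toward the other.

No product — both primers anneal to the same strand and extend in the same direction.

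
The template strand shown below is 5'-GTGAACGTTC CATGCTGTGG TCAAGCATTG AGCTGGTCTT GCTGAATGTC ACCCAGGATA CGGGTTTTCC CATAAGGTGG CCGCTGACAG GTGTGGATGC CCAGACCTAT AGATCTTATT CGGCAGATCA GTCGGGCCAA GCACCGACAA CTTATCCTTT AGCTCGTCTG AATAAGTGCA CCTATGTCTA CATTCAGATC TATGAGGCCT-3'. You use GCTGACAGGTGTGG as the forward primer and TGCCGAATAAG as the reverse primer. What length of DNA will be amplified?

43 bp

Scanning the template, GCTGACAGGTGTGG occurs at positions 83–96; this primer anneals to the bottom strand there with its 3' end pointing downstream.
The reverse primer's reverse complement is CTTATTCGGCA, which matches the template at positions 115–125.
Product length = (reverse-primer end) − (forward-primer start) + 1 = 125 − 83 + 1 = 43 bp.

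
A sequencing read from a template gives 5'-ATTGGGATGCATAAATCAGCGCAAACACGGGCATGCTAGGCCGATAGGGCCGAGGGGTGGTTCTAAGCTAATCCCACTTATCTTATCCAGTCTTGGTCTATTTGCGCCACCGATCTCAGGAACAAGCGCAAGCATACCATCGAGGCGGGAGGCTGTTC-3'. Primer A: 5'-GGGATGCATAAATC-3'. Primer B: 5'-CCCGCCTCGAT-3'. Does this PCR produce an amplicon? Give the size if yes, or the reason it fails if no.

Primer A (GGGATGCATAAATC) matches the top strand at positions 4–17; it acts as a forward primer.
Primer B's reverse complement is ATCGAGGCGGG, matching the top strand at positions 139–149; it acts as a reverse primer.
The 3' ends face each other across positions 4–149, giving a 146 bp product.

Yes — a 146 bp product.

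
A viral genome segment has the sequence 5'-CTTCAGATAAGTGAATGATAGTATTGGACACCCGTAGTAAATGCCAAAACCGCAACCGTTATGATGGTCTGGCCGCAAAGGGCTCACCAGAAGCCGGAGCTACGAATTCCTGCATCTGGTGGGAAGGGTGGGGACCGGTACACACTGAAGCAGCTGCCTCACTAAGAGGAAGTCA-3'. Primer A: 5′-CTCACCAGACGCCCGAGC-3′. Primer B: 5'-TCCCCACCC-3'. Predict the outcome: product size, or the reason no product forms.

Primer A (CTCACCAGACGCCCGAGC) does not match the top strand, and its reverse complement GCTCGGGCGTCTGGTGAG does not match either.
With no annealing site for primer A, no amplification occurs.

No product — primer A has no binding site in the template.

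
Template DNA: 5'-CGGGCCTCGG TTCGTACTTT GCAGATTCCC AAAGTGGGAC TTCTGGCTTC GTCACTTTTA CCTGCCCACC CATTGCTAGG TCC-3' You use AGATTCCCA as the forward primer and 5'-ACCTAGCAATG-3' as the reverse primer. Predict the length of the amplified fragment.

59 bp

Forward primer AGATTCCCA is found on the top strand at positions 23–31.
Taking the reverse complement of ACCTAGCAATG gives CATTGCTAGGT, found at positions 71–81 on the template; the primer anneals here to the top strand with its 3' end pointing upstream.
Amplicon spans positions 23–81: 59 bp.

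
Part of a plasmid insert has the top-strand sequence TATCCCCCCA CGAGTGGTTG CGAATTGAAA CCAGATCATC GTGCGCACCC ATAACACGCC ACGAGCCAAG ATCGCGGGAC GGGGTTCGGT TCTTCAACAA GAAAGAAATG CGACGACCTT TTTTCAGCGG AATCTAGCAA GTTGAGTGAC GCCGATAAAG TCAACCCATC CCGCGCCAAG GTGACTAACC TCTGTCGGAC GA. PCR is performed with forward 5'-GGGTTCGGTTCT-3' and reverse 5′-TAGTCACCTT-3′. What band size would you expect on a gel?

The forward primer matches the template at positions 82–93.
Reverse complement of the reverse primer: AAGGTGACTA. This occurs on the top strand at positions 178–187.
The product runs from position 82 to position 187, so its length is 187 − 82 + 1 = 106 bp.

106 bp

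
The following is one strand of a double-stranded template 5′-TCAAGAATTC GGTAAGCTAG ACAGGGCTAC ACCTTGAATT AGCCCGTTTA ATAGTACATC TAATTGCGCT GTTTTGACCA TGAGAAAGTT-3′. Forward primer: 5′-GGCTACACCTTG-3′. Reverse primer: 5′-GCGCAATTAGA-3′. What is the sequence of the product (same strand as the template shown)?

Forward primer GGCTACACCTTG is found on the top strand at positions 25–36.
Reverse complement of the reverse primer: TCTAATTGCGC. This occurs on the top strand at positions 59–69.
The product is the template from position 25 through 69 (45 bp).

5'-GGCTACACCTTGAATTAGCCCGTTTAATAGTACATCTAATTGCGC-3'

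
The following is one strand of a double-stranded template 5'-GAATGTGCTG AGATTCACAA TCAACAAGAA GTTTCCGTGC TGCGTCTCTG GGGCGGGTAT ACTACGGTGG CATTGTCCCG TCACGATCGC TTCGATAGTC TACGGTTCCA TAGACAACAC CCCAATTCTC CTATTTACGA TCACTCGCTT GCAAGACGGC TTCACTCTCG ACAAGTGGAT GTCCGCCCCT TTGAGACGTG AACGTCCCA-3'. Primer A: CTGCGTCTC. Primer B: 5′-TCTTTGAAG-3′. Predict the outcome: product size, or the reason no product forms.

Primer B (TCTTTGAAG) does not match the top strand, and its reverse complement CTTCAAAGA does not match either.
With no annealing site for primer B, no amplification occurs.

No product — primer B has no binding site in the template.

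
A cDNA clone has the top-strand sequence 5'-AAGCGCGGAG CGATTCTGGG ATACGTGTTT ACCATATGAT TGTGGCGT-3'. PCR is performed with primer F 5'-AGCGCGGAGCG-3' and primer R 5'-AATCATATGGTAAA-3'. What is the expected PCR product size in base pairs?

Forward primer AGCGCGGAGCG is found on the top strand at positions 2–12.
Reverse complement of the reverse primer: TTTACCATATGATT. This occurs on the top strand at positions 28–41.
The product runs from position 2 to position 41, so its length is 41 − 2 + 1 = 40 bp.

40 bp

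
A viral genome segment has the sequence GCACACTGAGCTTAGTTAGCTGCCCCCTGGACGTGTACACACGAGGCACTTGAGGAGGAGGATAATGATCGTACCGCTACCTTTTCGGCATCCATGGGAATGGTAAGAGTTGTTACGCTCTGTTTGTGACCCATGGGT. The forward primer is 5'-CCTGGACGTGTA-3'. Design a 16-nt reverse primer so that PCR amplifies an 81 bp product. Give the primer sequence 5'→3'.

5'-TTACCATTCCCATGGA-3'

The forward primer binds at positions 26–37, so an 81 bp product ends at position 26 + 81 − 1 = 106.
The reverse primer anneals to the top strand over positions 91–106, i.e. to TCCATGGGAATGGTAA.
Its sequence written 5'→3' is the reverse complement: TTACCATTCCCATGGA.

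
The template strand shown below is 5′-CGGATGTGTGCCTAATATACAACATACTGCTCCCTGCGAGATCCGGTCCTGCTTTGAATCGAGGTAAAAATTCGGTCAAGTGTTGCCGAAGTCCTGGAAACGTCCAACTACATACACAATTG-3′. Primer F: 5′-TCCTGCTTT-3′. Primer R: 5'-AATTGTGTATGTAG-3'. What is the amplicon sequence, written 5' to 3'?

5'-TCCTGCTTTGAATCGAGGTAAAAATTCGGTCAAGTGTTGCCGAAGTCCTGGAAACGTCCAACTACATACACAATT-3'

Scanning the template, TCCTGCTTT occurs at positions 47–55; this primer anneals to the bottom strand there with its 3' end pointing downstream.
The reverse primer's reverse complement is CTACATACACAATT, which matches the template at positions 108–121.
The product is the template from position 47 through 121 (75 bp).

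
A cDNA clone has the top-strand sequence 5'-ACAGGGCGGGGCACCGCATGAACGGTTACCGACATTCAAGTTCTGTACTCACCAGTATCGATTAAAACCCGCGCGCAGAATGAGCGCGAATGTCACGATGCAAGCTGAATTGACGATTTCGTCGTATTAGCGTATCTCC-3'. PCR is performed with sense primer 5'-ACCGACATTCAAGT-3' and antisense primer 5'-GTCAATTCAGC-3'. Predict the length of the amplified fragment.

The forward primer matches the template at positions 28–41.
Reverse complement of the reverse primer: GCTGAATTGAC. This occurs on the top strand at positions 104–114.
Amplicon spans positions 28–114: 87 bp.

87 bp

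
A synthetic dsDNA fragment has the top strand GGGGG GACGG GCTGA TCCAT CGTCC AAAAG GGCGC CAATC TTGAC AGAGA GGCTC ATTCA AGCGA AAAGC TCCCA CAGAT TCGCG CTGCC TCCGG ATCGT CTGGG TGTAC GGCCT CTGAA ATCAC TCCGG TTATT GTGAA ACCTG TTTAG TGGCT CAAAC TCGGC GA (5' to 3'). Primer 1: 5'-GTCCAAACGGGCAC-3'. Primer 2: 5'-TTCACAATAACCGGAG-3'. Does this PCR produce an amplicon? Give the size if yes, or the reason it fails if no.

Primer 1 (GTCCAAACGGGCAC) does not match the top strand, and its reverse complement GTGCCCGTTTGGAC does not match either.
With no annealing site for primer 1, no amplification occurs.

No product — primer 1 has no binding site in the template.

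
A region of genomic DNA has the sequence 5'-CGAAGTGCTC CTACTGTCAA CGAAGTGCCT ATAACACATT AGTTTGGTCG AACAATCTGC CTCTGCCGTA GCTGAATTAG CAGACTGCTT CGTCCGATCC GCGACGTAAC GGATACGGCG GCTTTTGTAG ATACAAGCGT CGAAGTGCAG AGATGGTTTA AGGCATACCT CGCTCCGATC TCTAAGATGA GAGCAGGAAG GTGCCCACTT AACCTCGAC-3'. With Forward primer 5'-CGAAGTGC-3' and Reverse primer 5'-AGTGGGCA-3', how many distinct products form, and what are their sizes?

The forward primer CGAAGTGC matches the top strand at positions 1–8, 21–28, 141–148.
The reverse primer's reverse complement is TGCCCACT, matching at positions 202–209.
Each forward site pairs with the reverse site to give a product ending at position 209: sizes 209, 189, 69 bp.

Three products: 209 bp, 189 bp, 69 bp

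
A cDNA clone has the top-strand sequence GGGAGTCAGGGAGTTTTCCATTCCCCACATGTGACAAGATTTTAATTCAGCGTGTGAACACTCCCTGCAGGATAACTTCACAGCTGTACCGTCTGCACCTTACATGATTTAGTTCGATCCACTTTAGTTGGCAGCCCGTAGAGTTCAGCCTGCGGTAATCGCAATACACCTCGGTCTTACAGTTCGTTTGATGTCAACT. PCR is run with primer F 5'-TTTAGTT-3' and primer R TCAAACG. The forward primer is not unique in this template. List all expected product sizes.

84 bp, 69 bp

The forward primer TTTAGTT matches the top strand at positions 108–114, 123–129.
The reverse primer's reverse complement is CGTTTGA, matching at positions 185–191.
Each forward site pairs with the reverse site to give a product ending at position 191: sizes 84, 69 bp.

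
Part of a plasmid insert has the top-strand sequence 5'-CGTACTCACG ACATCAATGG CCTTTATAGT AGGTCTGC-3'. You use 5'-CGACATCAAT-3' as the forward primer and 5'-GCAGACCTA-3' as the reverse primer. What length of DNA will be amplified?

30 bp

Scanning the template, CGACATCAAT occurs at positions 9–18; this primer anneals to the bottom strand there with its 3' end pointing downstream.
Taking the reverse complement of GCAGACCTA gives TAGGTCTGC, found at positions 30–38 on the template; the primer anneals here to the top strand with its 3' end pointing upstream.
Amplicon spans positions 9–38: 30 bp.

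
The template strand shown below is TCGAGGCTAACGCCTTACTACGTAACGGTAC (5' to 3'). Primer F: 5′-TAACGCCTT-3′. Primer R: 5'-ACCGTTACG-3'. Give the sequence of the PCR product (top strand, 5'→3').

Scanning the template, TAACGCCTT occurs at positions 8–16; this primer anneals to the bottom strand there with its 3' end pointing downstream.
Reverse complement of the reverse primer: CGTAACGGT. This occurs on the top strand at positions 21–29.
The product is the template from position 8 through 29 (22 bp).

5'-TAACGCCTTACTACGTAACGGT-3'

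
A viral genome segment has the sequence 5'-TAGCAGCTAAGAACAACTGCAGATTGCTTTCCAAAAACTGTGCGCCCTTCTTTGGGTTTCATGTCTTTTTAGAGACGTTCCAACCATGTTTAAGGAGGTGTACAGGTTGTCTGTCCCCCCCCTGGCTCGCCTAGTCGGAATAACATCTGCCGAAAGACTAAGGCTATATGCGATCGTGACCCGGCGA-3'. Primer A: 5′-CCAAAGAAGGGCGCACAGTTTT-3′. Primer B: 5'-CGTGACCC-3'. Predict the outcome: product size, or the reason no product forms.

No product — the primers' 3' ends point away from each other.

Primer A (CCAAAGAAGGGCGCACAGTTTT) has reverse complement AAAACTGTGCGCCCTTCTTTGG, which matches the top strand at positions 34–55; primer A anneals to the top strand there with its 3' end pointing upstream toward position 34.
Primer B (CGTGACCC) matches the top strand directly at positions 175–182; it anneals to the bottom strand with its 3' end pointing downstream toward position 182.
The 3' ends diverge (primer A extends toward position 1, primer B toward position 187), so the primers never converge on a shared product.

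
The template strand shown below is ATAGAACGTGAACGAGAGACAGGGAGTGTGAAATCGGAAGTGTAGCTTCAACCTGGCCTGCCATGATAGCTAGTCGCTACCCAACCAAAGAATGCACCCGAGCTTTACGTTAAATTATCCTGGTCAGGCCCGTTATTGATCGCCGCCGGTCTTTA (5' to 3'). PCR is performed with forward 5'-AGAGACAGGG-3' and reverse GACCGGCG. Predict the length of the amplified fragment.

137 bp

Forward primer AGAGACAGGG is found on the top strand at positions 15–24.
The reverse primer's reverse complement is CGCCGGTC, which matches the template at positions 144–151.
Product length = (reverse-primer end) − (forward-primer start) + 1 = 151 − 15 + 1 = 137 bp.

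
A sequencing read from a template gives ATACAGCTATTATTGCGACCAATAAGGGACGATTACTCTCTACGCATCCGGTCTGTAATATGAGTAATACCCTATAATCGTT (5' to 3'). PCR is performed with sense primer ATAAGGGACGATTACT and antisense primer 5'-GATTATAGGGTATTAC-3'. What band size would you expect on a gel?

Scanning the template, ATAAGGGACGATTACT occurs at positions 22–37; this primer anneals to the bottom strand there with its 3' end pointing downstream.
Reverse complement of the reverse primer: GTAATACCCTATAATC. This occurs on the top strand at positions 64–79.
Amplicon spans positions 22–79: 58 bp.

58 bp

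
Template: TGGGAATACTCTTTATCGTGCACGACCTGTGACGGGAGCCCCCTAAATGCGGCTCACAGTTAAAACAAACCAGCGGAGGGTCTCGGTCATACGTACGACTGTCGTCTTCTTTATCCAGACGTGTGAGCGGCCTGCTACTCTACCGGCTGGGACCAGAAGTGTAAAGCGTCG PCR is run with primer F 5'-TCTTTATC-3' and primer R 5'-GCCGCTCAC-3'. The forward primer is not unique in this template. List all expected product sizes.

122 bp, 24 bp

The forward primer TCTTTATC matches the top strand at positions 10–17, 108–115.
The reverse primer's reverse complement is GTGAGCGGC, matching at positions 123–131.
Each forward site pairs with the reverse site to give a product ending at position 131: sizes 122, 24 bp.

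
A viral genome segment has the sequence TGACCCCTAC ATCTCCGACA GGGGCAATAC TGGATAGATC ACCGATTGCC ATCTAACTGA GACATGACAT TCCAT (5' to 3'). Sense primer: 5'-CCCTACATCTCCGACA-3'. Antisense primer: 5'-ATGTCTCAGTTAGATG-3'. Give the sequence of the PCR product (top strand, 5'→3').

Forward primer CCCTACATCTCCGACA is found on the top strand at positions 5–20.
Taking the reverse complement of ATGTCTCAGTTAGATG gives CATCTAACTGAGACAT, found at positions 50–65 on the template; the primer anneals here to the top strand with its 3' end pointing upstream.
The product is the template from position 5 through 65 (61 bp).

5'-CCCTACATCTCCGACAGGGGCAATACTGGATAGATCACCGATTGCCATCTAACTGAGACAT-3'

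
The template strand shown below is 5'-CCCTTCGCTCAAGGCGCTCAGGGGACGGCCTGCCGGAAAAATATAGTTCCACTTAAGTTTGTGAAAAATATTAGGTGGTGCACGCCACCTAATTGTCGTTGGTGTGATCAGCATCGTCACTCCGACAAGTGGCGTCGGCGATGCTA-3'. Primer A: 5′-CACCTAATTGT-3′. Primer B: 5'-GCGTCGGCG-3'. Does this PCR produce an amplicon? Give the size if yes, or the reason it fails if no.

Primer A (CACCTAATTGT) matches the top strand at positions 86–96 (3' end points downstream).
Primer B (GCGTCGGCG) also matches the top strand directly, at positions 132–140 — its reverse complement CGCCGACGC is not present.
Both primers anneal to the bottom strand with 3' ends pointing the same way, so neither can prime synthesis back toward the other.

No product — both primers anneal to the same strand and extend in the same direction.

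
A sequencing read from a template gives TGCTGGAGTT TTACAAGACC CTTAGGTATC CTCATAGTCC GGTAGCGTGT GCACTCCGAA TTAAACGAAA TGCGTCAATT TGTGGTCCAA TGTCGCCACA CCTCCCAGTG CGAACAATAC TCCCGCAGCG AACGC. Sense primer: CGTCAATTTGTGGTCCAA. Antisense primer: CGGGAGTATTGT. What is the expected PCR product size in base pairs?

Forward primer CGTCAATTTGTGGTCCAA is found on the top strand at positions 73–90.
The reverse primer's reverse complement is ACAATACTCCCG, which matches the template at positions 114–125.
The product runs from position 73 to position 125, so its length is 125 − 73 + 1 = 53 bp.

53 bp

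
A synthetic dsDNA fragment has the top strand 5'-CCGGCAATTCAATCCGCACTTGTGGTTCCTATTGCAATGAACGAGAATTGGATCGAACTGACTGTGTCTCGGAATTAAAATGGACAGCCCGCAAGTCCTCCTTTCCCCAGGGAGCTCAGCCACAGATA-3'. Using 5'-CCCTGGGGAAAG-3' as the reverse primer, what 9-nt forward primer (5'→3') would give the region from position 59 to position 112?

The reverse primer's reverse complement CTTTCCCCAGGG matches the template at positions 101–112; the product starts at position 59.
The forward primer is identical to the top strand over positions 59–67: TGACTGTGT.

5'-TGACTGTGT-3'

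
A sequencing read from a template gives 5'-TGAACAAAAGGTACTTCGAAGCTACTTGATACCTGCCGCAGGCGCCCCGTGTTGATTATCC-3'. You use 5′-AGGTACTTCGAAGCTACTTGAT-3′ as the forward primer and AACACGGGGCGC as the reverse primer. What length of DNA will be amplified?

45 bp

Forward primer AGGTACTTCGAAGCTACTTGAT is found on the top strand at positions 9–30.
Taking the reverse complement of AACACGGGGCGC gives GCGCCCCGTGTT, found at positions 42–53 on the template; the primer anneals here to the top strand with its 3' end pointing upstream.
Product length = (reverse-primer end) − (forward-primer start) + 1 = 53 − 9 + 1 = 45 bp.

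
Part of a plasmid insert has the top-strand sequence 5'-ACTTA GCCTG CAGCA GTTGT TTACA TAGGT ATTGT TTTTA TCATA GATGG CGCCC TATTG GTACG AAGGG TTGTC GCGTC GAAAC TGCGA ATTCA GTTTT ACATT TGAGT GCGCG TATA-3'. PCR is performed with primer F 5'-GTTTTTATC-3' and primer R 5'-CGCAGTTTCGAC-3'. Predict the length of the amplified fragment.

56 bp

The forward primer matches the template at positions 34–42.
The reverse primer's reverse complement is GTCGAAACTGCG, which matches the template at positions 78–89.
Amplicon spans positions 34–89: 56 bp.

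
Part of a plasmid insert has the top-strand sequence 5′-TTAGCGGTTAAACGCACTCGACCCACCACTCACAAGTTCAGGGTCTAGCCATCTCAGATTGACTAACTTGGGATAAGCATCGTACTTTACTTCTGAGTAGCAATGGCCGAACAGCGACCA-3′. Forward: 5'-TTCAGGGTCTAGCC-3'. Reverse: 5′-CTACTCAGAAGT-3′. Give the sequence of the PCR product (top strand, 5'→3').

Scanning the template, TTCAGGGTCTAGCC occurs at positions 37–50; this primer anneals to the bottom strand there with its 3' end pointing downstream.
Reverse complement of the reverse primer: ACTTCTGAGTAG. This occurs on the top strand at positions 89–100.
The product is the template from position 37 through 100 (64 bp).

5'-TTCAGGGTCTAGCCATCTCAGATTGACTAACTTGGGATAAGCATCGTACTTTACTTCTGAGTAG-3'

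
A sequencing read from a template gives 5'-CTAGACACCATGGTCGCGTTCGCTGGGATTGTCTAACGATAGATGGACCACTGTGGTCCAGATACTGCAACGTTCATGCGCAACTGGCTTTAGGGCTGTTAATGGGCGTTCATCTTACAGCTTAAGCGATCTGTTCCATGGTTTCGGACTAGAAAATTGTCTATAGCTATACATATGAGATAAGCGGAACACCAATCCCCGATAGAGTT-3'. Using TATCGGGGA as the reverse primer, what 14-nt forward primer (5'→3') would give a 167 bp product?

The reverse primer's reverse complement TCCCCGATA matches the template at positions 196–204, so the product ends at position 204.
A 167 bp product then starts at position 204 − 167 + 1 = 38.
The forward primer is identical to the top strand there: GATAGATGGACCAC.

5'-GATAGATGGACCAC-3'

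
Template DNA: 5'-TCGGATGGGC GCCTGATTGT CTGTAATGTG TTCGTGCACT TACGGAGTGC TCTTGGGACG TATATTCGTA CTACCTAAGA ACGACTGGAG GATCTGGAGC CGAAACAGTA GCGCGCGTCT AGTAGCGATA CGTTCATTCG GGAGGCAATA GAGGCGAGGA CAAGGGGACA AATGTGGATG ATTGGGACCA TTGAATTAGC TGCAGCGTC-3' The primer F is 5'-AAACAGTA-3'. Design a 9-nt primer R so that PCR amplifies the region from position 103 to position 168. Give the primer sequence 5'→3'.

5'-TCCCCTTGT-3'

The product's 3' end on the top strand is position 168.
The reverse primer anneals to the top strand over positions 160–168, i.e. to ACAAGGGGA.
Its sequence written 5'→3' is the reverse complement: TCCCCTTGT.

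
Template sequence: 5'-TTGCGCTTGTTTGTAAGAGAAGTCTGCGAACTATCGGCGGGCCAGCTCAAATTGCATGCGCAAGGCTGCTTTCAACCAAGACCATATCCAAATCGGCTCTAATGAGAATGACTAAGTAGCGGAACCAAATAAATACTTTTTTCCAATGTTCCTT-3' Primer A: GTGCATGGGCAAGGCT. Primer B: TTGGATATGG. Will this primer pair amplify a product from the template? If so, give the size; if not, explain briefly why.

No product — primer A has no binding site in the template.

Primer A (GTGCATGGGCAAGGCT) does not match the top strand, and its reverse complement AGCCTTGCCCATGCAC does not match either.
With no annealing site for primer A, no amplification occurs.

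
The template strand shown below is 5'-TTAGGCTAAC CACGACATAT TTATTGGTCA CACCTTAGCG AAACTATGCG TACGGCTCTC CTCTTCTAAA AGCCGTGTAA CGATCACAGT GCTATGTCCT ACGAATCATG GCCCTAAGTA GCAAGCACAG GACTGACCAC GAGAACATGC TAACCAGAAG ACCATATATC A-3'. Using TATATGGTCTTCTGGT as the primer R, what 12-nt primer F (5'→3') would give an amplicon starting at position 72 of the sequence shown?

The reverse primer's reverse complement ACCAGAAGACCATATA matches the template at positions 153–168; the product starts at position 72.
The forward primer is identical to the top strand over positions 72–83: GCCGTGTAACGA.

5'-GCCGTGTAACGA-3'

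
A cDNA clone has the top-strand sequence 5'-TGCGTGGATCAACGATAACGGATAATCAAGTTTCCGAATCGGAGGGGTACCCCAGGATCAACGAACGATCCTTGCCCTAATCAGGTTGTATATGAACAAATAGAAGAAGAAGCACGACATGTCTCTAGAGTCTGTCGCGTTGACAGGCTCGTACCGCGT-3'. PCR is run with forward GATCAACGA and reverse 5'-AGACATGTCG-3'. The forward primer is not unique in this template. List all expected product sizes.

118 bp, 69 bp

The forward primer GATCAACGA matches the top strand at positions 7–15, 56–64.
The reverse primer's reverse complement is CGACATGTCT, matching at positions 115–124.
Each forward site pairs with the reverse site to give a product ending at position 124: sizes 118, 69 bp.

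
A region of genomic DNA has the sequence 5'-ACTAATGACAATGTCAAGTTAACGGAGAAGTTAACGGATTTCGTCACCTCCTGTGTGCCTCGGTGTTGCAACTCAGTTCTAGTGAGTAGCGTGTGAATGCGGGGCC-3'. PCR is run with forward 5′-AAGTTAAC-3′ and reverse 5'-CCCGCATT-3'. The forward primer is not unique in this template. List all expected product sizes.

88 bp, 76 bp

The forward primer AAGTTAAC matches the top strand at positions 16–23, 28–35.
The reverse primer's reverse complement is AATGCGGG, matching at positions 96–103.
Each forward site pairs with the reverse site to give a product ending at position 103: sizes 88, 76 bp.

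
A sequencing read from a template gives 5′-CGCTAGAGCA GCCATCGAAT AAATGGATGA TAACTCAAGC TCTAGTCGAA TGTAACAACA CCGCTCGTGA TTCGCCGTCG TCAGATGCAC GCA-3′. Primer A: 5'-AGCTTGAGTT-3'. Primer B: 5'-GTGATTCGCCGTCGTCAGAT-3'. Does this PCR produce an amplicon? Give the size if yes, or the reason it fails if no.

No product — the primers' 3' ends point away from each other.

Primer A (AGCTTGAGTT) has reverse complement AACTCAAGCT, which matches the top strand at positions 32–41; primer A anneals to the top strand there with its 3' end pointing upstream toward position 32.
Primer B (GTGATTCGCCGTCGTCAGAT) matches the top strand directly at positions 67–86; it anneals to the bottom strand with its 3' end pointing downstream toward position 86.
The 3' ends diverge (primer A extends toward position 1, primer B toward position 93), so the primers never converge on a shared product.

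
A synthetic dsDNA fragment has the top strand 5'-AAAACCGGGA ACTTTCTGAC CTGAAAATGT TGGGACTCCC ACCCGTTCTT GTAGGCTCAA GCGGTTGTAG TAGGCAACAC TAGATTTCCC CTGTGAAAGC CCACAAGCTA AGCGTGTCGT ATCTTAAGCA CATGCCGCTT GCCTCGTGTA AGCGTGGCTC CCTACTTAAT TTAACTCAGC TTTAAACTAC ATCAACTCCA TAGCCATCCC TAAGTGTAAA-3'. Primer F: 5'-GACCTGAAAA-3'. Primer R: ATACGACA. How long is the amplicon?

105 bp

The forward primer matches the template at positions 18–27.
Reverse complement of the reverse primer: TGTCGTAT. This occurs on the top strand at positions 115–122.
The product runs from position 18 to position 122, so its length is 122 − 18 + 1 = 105 bp.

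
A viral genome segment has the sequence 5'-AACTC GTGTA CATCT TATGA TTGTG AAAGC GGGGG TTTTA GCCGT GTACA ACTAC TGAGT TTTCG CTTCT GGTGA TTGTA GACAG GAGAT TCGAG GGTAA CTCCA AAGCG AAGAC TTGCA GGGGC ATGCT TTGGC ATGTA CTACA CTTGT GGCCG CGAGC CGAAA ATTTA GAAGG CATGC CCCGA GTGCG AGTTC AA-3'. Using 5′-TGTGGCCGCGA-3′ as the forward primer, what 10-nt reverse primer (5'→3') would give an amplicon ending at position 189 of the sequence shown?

5'-GCACTCGGGG-3'

The forward primer binds at positions 148–158; the product's 3' end on the top strand is position 189.
The reverse primer anneals to the top strand over positions 180–189, i.e. to CCCCGAGTGC.
Its sequence written 5'→3' is the reverse complement: GCACTCGGGG.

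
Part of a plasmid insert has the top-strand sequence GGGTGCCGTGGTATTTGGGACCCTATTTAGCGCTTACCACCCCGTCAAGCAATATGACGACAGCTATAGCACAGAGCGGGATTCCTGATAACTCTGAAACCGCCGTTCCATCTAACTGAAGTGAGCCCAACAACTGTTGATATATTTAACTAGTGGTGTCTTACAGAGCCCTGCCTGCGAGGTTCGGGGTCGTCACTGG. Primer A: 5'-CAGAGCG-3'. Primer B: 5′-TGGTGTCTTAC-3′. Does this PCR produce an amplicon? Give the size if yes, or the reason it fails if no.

Primer A (CAGAGCG) matches the top strand at positions 72–78 (3' end points downstream).
Primer B (TGGTGTCTTAC) also matches the top strand directly, at positions 154–164 — its reverse complement GTAAGACACCA is not present.
Both primers anneal to the bottom strand with 3' ends pointing the same way, so neither can prime synthesis back toward the other.

No product — both primers anneal to the same strand and extend in the same direction.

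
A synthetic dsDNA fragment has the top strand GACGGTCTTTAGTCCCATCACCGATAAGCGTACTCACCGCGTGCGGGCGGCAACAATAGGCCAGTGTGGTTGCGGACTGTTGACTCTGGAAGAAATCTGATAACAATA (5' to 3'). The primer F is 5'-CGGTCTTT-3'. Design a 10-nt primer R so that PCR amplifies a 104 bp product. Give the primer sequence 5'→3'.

5'-TTGTTATCAG-3'

The forward primer binds at positions 3–10, so a 104 bp product ends at position 3 + 104 − 1 = 106.
The reverse primer anneals to the top strand over positions 97–106, i.e. to CTGATAACAA.
Its sequence written 5'→3' is the reverse complement: TTGTTATCAG.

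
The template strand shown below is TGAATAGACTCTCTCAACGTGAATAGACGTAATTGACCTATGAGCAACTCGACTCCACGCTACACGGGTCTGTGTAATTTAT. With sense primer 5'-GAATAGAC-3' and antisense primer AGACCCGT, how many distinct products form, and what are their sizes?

The forward primer GAATAGAC matches the top strand at positions 2–9, 21–28.
The reverse primer's reverse complement is ACGGGTCT, matching at positions 64–71.
Each forward site pairs with the reverse site to give a product ending at position 71: sizes 70, 51 bp.

Two products: 70 bp, 51 bp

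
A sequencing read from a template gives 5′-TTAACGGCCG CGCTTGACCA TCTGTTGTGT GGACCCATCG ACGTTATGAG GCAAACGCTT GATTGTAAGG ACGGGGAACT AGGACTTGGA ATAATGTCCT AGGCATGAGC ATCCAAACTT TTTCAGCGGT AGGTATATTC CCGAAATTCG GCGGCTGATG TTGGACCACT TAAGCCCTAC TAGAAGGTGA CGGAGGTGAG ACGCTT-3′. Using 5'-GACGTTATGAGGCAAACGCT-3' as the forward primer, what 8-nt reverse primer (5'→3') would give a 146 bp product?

The forward primer binds at positions 40–59, so a 146 bp product ends at position 40 + 146 − 1 = 185.
The reverse primer anneals to the top strand over positions 178–185, i.e. to TACTAGAA.
Its sequence written 5'→3' is the reverse complement: TTCTAGTA.

5'-TTCTAGTA-3'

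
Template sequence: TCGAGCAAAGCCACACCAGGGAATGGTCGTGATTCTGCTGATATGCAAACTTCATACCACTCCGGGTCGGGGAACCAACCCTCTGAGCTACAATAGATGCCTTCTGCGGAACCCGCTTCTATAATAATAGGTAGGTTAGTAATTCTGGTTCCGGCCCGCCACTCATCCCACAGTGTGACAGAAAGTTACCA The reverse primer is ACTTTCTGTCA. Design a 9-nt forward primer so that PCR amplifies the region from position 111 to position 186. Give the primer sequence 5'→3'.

5'-ACCCGCTTC-3'

The reverse primer's reverse complement TGACAGAAAGT matches the template at positions 176–186; the product starts at position 111.
The forward primer is identical to the top strand over positions 111–119: ACCCGCTTC.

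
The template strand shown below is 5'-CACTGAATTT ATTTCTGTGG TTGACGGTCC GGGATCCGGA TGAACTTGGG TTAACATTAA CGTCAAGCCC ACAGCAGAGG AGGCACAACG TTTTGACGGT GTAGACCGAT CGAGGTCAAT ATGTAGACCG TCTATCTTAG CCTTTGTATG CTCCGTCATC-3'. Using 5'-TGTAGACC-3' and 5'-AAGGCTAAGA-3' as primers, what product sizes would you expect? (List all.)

45 bp, 23 bp

The forward primer TGTAGACC matches the top strand at positions 100–107, 122–129.
The reverse primer's reverse complement is TCTTAGCCTT, matching at positions 135–144.
Each forward site pairs with the reverse site to give a product ending at position 144: sizes 45, 23 bp.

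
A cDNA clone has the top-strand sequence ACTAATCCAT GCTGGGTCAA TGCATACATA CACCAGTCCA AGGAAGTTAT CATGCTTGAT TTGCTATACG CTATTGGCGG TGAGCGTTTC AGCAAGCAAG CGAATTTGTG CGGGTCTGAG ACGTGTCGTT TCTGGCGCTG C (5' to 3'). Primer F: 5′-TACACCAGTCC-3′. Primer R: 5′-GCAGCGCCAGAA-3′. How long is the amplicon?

113 bp

The forward primer matches the template at positions 29–39.
Reverse complement of the reverse primer: TTCTGGCGCTGC. This occurs on the top strand at positions 130–141.
Product length = (reverse-primer end) − (forward-primer start) + 1 = 141 − 29 + 1 = 113 bp.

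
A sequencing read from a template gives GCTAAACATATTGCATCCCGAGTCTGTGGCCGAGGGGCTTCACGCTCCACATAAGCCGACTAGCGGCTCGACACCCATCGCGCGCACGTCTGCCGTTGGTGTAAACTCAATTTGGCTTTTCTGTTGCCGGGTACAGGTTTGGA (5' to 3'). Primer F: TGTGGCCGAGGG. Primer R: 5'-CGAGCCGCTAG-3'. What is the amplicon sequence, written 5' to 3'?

5'-TGTGGCCGAGGGGCTTCACGCTCCACATAAGCCGACTAGCGGCTCG-3'

Forward primer TGTGGCCGAGGG is found on the top strand at positions 25–36.
Reverse complement of the reverse primer: CTAGCGGCTCG. This occurs on the top strand at positions 60–70.
The product is the template from position 25 through 70 (46 bp).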